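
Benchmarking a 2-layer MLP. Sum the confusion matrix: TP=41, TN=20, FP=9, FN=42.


Total = TP + TN + FP + FN
= 41 + 20 + 9 + 42
= 112
(Predicted positive: 50, predicted negative: 62)

112


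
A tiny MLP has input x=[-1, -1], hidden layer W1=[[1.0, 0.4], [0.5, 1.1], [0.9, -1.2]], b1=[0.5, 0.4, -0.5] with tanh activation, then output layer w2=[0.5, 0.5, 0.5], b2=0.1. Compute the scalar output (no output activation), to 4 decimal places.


z1[0] = (1.0)·(-1) + (0.4)·(-1) + 0.5 = -0.9
z1[1] = (0.5)·(-1) + (1.1)·(-1) + 0.4 = -1.2
z1[2] = (0.9)·(-1) + (-1.2)·(-1) - 0.5 = -0.2
h = tanh(z1) = [-0.7163, -0.8337, -0.1974]
output = (0.5)·(-0.7163) + (0.5)·(-0.8337) + (0.5)·(-0.1974) + 0.1 = -0.7737

-0.7737


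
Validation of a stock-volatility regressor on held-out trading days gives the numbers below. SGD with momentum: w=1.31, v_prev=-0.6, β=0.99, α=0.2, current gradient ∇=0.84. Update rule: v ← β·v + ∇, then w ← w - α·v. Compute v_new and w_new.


v_new = 0.99·-0.6 + 0.84 = -0.594 + 0.84 = 0.246
w_new = 1.31 - 0.2·0.246 = 1.31 - 0.0492 = 1.2608

v_new=0.246, w_new=1.2608


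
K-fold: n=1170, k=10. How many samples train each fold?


Fold size = 1170/10 = 117
Training per fold = 1170 - 117 = 1053

1053


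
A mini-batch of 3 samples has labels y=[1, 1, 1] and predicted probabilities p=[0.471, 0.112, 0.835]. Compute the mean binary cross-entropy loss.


L[0] = -ln(0.471) = 0.7529
L[1] = -ln(0.112) = 2.1893
L[2] = -ln(0.835) = 0.1803
mean = (0.7529 + 2.1893 + 0.1803)/3 = 1.0408

1.0408


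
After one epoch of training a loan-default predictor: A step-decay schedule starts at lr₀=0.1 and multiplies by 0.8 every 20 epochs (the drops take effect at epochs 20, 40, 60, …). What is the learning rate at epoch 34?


n_drops = ⌊34/20⌋ = 1
lr = 0.1·0.8^1 = 0.1·0.8 = 0.08

0.08


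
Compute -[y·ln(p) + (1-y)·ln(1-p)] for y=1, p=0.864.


BCE = -[y·ln(p) + (1-y)·ln(1-p)]
= -1·ln(0.864) - 0
= -ln(0.864) = 0.1462

0.1462


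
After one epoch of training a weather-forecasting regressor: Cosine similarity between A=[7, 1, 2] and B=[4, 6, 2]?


A·B = 7·4 + 1·6 + 2·2 = 38
‖A‖ = √54 = 7.3485, ‖B‖ = √56 = 7.4833
cos = 38/(√54·√56) = 38/√3024 = 0.691

0.691


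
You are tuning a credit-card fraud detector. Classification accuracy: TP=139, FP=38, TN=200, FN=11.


Accuracy = (TP+TN)/(TP+TN+FP+FN)
= (139+200)/(388)
= 339/388 = 87.37%

87.37%


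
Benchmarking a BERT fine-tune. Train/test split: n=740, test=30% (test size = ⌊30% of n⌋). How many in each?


Test = ⌊740·30/100⌋ = 222
Train = 740 - 222 = 518

Train: 518, Test: 222


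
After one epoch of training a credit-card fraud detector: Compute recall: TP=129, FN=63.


Recall = TP/(TP+FN)
= 129/(129+63)
= 129/192 = 67.19%

67.19%


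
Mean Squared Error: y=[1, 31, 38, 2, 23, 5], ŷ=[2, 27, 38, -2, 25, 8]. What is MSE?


Squared errors: (1-2)²=1, (31-27)²=16, (38-38)²=0, (2+ 2)²=16, (23-25)²=4, (5-8)²=9
Sum = 46
MSE = 46/6 = 23/3

23/3


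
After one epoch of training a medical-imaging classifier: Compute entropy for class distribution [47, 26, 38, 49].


Probabilities: [47/160, 26/160, 38/160, 49/160] ≈ [0.2938, 0.1625, 0.2375, 0.3063]
H = -((47/160)·log₂(47/160) + (26/160)·log₂(26/160) + (38/160)·log₂(38/160) + (49/160)·log₂(49/160))
  = 1.9606 bits

1.9606 bits


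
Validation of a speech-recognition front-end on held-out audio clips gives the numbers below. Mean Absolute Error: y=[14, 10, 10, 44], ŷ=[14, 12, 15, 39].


Absolute errors: |14-14|=0, |10-12|=2, |10-15|=5, |44-39|=5
Sum = 12
MAE = 12/4 = 3

3


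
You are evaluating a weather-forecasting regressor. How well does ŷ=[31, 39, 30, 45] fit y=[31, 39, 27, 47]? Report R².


ȳ = 36
SS_res = Σ(y-ŷ)² = 13
SS_tot = Σ(y-ȳ)² = 236
R² = 1 - SS_res/SS_tot = 1 - 0.0551 = 0.9449

0.9449


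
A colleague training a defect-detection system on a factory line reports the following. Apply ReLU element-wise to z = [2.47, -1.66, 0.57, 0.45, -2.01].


ReLU(2.47) = max(0, 2.47) = 2.47
ReLU(-1.66) = max(0, -1.66) = 0.0
ReLU(0.57) = max(0, 0.57) = 0.57
ReLU(0.45) = max(0, 0.45) = 0.45
ReLU(-2.01) = max(0, -2.01) = 0.0
result = [2.47, 0.0, 0.57, 0.45, 0.0]

[2.47, 0.0, 0.57, 0.45, 0.0]


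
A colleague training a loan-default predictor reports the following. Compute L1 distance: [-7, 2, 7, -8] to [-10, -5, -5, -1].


d = |-7+ 10| + |2+ 5| + |7+ 5| + |-8+ 1|
  = 3 + 7 + 12 + 7
  = 29

29


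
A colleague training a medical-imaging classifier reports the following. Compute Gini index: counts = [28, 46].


Probabilities: [28/74, 46/74] ≈ [0.3784, 0.6216]
Σpᵢ² = (784 + 2116)/74² = 2900/5476
Gini = 1 - Σpᵢ² = 1 - 2900/5476 = 0.4704

0.4704


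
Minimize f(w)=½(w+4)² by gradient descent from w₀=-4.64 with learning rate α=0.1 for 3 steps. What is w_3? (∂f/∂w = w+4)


step 1: grad = -4.64+4 = -0.64; w = -4.64 - 0.1·(-0.64) = -4.576
step 2: grad = -4.576+4 = -0.576; w = -4.576 - 0.1·(-0.576) = -4.5184
step 3: grad = -4.5184+4 = -0.5184; w = -4.5184 - 0.1·(-0.5184) = -4.46656

-4.46656


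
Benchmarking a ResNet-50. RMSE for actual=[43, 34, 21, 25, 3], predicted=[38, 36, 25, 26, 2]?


MSE = 47/5 = 9.4
RMSE = √(47/5) = 3.0659

3.0659


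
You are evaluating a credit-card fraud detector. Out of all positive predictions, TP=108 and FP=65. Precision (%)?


Precision = TP/(TP+FP)
= 108/(108+65)
= 108/173 = 62.43%

62.43%


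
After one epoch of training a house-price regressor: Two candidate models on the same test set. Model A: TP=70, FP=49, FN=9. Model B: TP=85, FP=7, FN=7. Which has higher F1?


Model A: P=70/119=0.5882, R=70/79=0.8861, F1=2PR/(P+R)=2TP/(2TP+FP+FN)=140/198=0.7071
Model B: P=85/92=0.9239, R=85/92=0.9239, F1=2PR/(P+R)=2TP/(2TP+FP+FN)=170/184=0.9239
0.7071 < 0.9239 → Model B

Model B


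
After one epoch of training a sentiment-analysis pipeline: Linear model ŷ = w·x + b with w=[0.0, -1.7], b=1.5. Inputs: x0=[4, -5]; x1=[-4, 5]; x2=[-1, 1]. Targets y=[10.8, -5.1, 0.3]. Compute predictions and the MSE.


ŷ0 = (0.0)·(4) + (-1.7)·(-5) + 1.5 = 10.0
ŷ1 = (0.0)·(-4) + (-1.7)·(5) + 1.5 = -7.0
ŷ2 = (0.0)·(-1) + (-1.7)·(1) + 1.5 = -0.2
errors² = [0.64, 3.61, 0.25]
MSE = 4.5000/3 = 1.5

1.5


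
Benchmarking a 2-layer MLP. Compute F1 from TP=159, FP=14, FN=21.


Precision = 159/173 = 0.9191
Recall = 159/180 = 0.8833
F1 = 2·P·R/(P+R) = 2·TP/(2·TP+FP+FN) = 318/(318+14+21) = 318/353 = 0.9008

0.9008


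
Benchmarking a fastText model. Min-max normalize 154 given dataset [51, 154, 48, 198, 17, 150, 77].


min=17, max=198
(154-17)/(198-17) = 137/181 = 0.7569

0.7569


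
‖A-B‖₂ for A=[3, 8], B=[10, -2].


d = √((3-10)² + (8+ 2)²)
  = √(49 + 100)
  = √149 = 12.2066

12.2066


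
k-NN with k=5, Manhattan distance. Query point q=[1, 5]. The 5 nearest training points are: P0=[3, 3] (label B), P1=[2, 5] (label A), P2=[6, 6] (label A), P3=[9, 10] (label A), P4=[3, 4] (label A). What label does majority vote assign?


d(q,P0) = 4  (label B)
d(q,P1) = 1  (label A)
d(q,P2) = 6  (label A)
d(q,P3) = 13  (label A)
d(q,P4) = 3  (label A)
Votes: A=4, B=1
Majority → A

A


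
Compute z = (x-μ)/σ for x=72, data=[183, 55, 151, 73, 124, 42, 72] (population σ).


μ = 100, σ = 49.2341
z = (72 - 100)/49.2341 = -0.5687

-0.5687


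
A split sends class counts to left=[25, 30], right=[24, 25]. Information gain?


Parent = [49, 55], H_parent = 0.9976
H_left = 0.994 (n=55), H_right = 0.9997 (n=49)
H_children = (55/104)·0.994 + (49/104)·0.9997 = 0.9967
IG = 0.9976 - 0.9967 = 0.0009

0.0009


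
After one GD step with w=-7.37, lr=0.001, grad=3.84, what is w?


w_new = w - α·∇
= -7.37 - 0.001·3.84
= -7.37 - 0.00384
= -7.37384

-7.37384


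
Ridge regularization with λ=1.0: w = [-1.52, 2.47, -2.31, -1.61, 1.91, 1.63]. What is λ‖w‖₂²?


‖w‖₂² = (-1.52)² + (2.47)² + (-2.31)² + (-1.61)² + (1.91)² + (1.63)²
     = 2.3104 + 6.1009 + 5.3361 + 2.5921 + 3.6481 + 2.6569
     = 22.6445
λ·‖w‖₂² = 1.0·22.6445 = 22.6445

22.6445


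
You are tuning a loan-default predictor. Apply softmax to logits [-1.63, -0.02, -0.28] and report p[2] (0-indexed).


Exponentials: e^-1.63=0.1959, e^-0.02=0.9802, e^-0.28=0.7558
Sum = 1.9319
Softmax = [0.1014, 0.5074, 0.3912]
p[2] = 0.7558/1.9319 = 0.3912

0.3912


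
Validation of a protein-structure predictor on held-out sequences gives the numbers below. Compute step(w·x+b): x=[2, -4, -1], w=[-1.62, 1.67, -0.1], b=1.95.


z = (2)·(-1.62) + (-4)·(1.67) + (-1)·(-0.1) + 1.95
  = -7.87
step(z) = 0 (z<0)

0


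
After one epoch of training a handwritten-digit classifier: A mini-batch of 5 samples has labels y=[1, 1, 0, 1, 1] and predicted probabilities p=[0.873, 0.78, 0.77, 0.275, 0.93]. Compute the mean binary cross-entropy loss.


L[0] = -ln(0.873) = 0.1358
L[1] = -ln(0.78) = 0.2485
L[2] = -ln(1-0.77) = -ln(0.23) = 1.4697
L[3] = -ln(0.275) = 1.291
L[4] = -ln(0.93) = 0.0726
mean = (0.1358 + 0.2485 + 1.4697 + 1.291 + 0.0726)/5 = 0.6435

0.6435


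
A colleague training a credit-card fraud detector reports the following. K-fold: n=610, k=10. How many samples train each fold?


Fold size = 610/10 = 61
Training per fold = 610 - 61 = 549

549


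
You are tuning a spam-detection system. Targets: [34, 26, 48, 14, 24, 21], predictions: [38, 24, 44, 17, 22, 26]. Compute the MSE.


Squared errors: (34-38)²=16, (26-24)²=4, (48-44)²=16, (14-17)²=9, (24-22)²=4, (21-26)²=25
Sum = 74
MSE = 74/6 = 37/3

37/3


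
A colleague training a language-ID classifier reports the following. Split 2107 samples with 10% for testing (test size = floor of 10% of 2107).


Test = ⌊2107·10/100⌋ = 210
Train = 2107 - 210 = 1897

Train: 1897, Test: 210


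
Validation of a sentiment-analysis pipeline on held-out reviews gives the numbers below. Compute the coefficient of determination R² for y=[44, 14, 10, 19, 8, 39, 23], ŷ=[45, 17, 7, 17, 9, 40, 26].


ȳ = 22.4286
SS_res = Σ(y-ŷ)² = 34
SS_tot = Σ(y-ȳ)² = 1185.71
R² = 1 - SS_res/SS_tot = 1 - 0.0287 = 0.9713

0.9713


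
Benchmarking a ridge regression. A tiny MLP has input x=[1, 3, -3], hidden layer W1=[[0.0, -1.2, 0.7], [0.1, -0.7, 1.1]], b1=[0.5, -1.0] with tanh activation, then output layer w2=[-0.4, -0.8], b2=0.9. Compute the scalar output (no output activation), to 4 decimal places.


z1[0] = (0.0)·(1) + (-1.2)·(3) + (0.7)·(-3) + 0.5 = -5.2
z1[1] = (0.1)·(1) + (-0.7)·(3) + (1.1)·(-3) - 1.0 = -6.3
h = tanh(z1) = [-0.9999, -1.0]
output = (-0.4)·(-0.9999) + (-0.8)·(-1.0) + 0.9 = 2.1

2.1


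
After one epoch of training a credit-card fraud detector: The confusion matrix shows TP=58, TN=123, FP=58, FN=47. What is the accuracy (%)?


Accuracy = (TP+TN)/(TP+TN+FP+FN)
= (58+123)/(286)
= 181/286 = 63.29%

63.29%


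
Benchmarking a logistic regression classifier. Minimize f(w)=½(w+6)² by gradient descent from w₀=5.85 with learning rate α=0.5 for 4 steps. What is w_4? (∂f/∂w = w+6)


step 1: grad = 5.85+6 = 11.85; w = 5.85 - 0.5·(11.85) = -0.075
step 2: grad = -0.075+6 = 5.925; w = -0.075 - 0.5·(5.925) = -3.0375
step 3: grad = -3.0375+6 = 2.9625; w = -3.0375 - 0.5·(2.9625) = -4.51875
step 4: grad = -4.51875+6 = 1.48125; w = -4.51875 - 0.5·(1.48125) = -5.259375

-5.259375


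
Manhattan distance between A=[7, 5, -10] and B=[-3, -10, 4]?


d = |7+ 3| + |5+ 10| + |-10-4|
  = 10 + 15 + 14
  = 39

39


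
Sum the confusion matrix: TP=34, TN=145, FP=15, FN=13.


Total = TP + TN + FP + FN
= 34 + 145 + 15 + 13
= 207
(Predicted positive: 49, predicted negative: 158)

207


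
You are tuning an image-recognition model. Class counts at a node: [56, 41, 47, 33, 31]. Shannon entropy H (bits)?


Probabilities: [56/208, 41/208, 47/208, 33/208, 31/208] ≈ [0.2692, 0.1971, 0.226, 0.1587, 0.149]
H = -((56/208)·log₂(56/208) + (41/208)·log₂(41/208) + (47/208)·log₂(47/208) + (33/208)·log₂(33/208) + (31/208)·log₂(31/208))
  = 2.2871 bits

2.2871 bits


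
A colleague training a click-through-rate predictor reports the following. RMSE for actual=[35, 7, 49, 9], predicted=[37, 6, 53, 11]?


MSE = 25/4 = 6.25
RMSE = √(25/4) = 2.5

2.5


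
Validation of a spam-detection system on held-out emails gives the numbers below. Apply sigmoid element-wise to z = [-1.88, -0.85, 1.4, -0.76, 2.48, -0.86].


σ(-1.88) = 1/(1+e^1.88) = 0.1324
σ(-0.85) = 1/(1+e^0.85) = 0.2994
σ(1.4) = 1/(1+e^-1.4) = 0.8022
σ(-0.76) = 1/(1+e^0.76) = 0.3186
σ(2.48) = 1/(1+e^-2.48) = 0.9227
σ(-0.86) = 1/(1+e^0.86) = 0.2973
result = [0.1324, 0.2994, 0.8022, 0.3186, 0.9227, 0.2973]

[0.1324, 0.2994, 0.8022, 0.3186, 0.9227, 0.2973]


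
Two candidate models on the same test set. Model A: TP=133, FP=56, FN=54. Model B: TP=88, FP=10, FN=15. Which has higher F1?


Model A: P=133/189=0.7037, R=133/187=0.7112, F1=2PR/(P+R)=2TP/(2TP+FP+FN)=266/376=0.7074
Model B: P=88/98=0.898, R=88/103=0.8544, F1=2PR/(P+R)=2TP/(2TP+FP+FN)=176/201=0.8756
0.7074 < 0.8756 → Model B

Model B


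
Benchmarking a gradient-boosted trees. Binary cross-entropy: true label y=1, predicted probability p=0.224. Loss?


BCE = -[y·ln(p) + (1-y)·ln(1-p)]
= -1·ln(0.224) - 0
= -ln(0.224) = 1.4961

1.4961


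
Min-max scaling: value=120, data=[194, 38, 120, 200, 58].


min=38, max=200
(120-38)/(200-38) = 82/162 = 0.5062

0.5062


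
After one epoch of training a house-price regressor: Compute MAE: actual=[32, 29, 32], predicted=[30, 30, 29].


Absolute errors: |32-30|=2, |29-30|=1, |32-29|=3
Sum = 6
MAE = 6/3 = 2

2


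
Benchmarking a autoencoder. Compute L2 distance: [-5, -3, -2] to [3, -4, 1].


d = √((-5-3)² + (-3+ 4)² + (-2-1)²)
  = √(64 + 1 + 9)
  = √74 = 8.6023

8.6023


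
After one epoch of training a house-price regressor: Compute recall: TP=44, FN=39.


Recall = TP/(TP+FN)
= 44/(44+39)
= 44/83 = 53.01%

53.01%


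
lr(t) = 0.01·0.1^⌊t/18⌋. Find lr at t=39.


n_drops = ⌊39/18⌋ = 2
lr = 0.01·0.1^2 = 0.01·0.01 = 0.0001

0.0001


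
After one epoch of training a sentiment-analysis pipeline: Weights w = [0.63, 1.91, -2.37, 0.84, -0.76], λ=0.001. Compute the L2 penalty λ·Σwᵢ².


‖w‖₂² = (0.63)² + (1.91)² + (-2.37)² + (0.84)² + (-0.76)²
     = 0.3969 + 3.6481 + 5.6169 + 0.7056 + 0.5776
     = 10.9451
λ·‖w‖₂² = 0.001·10.9451 = 0.010945

0.010945


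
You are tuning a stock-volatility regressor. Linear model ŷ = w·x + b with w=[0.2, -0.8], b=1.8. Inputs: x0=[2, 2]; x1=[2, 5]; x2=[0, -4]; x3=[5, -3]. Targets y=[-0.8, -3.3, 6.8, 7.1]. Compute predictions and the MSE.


ŷ0 = (0.2)·(2) + (-0.8)·(2) + 1.8 = 0.6
ŷ1 = (0.2)·(2) + (-0.8)·(5) + 1.8 = -1.8
ŷ2 = (0.2)·(0) + (-0.8)·(-4) + 1.8 = 5.0
ŷ3 = (0.2)·(5) + (-0.8)·(-3) + 1.8 = 5.2
errors² = [1.96, 2.25, 3.24, 3.61]
MSE = 11.0600/4 = 2.765

2.765


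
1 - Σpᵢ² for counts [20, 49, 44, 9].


Probabilities: [20/122, 49/122, 44/122, 9/122] ≈ [0.1639, 0.4016, 0.3607, 0.0738]
Σpᵢ² = (400 + 2401 + 1936 + 81)/122² = 4818/14884
Gini = 1 - Σpᵢ² = 1 - 4818/14884 = 0.6763

0.6763


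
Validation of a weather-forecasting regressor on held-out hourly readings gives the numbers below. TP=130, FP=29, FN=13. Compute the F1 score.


Precision = 130/159 = 0.8176
Recall = 130/143 = 0.9091
F1 = 2·P·R/(P+R) = 2·TP/(2·TP+FP+FN) = 260/(260+29+13) = 260/302 = 0.8609

0.8609


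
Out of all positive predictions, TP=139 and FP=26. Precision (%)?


Precision = TP/(TP+FP)
= 139/(139+26)
= 139/165 = 84.24%

84.24%


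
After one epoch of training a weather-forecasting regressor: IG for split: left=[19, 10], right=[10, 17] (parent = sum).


Parent = [29, 27], H_parent = 0.9991
H_left = 0.9294 (n=29), H_right = 0.951 (n=27)
H_children = (29/56)·0.9294 + (27/56)·0.951 = 0.9398
IG = 0.9991 - 0.9398 = 0.0593

0.0593


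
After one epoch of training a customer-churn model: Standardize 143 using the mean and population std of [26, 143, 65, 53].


μ = 71.75, σ = 43.4935
z = (143 - 71.75)/43.4935 = 1.6382

1.6382


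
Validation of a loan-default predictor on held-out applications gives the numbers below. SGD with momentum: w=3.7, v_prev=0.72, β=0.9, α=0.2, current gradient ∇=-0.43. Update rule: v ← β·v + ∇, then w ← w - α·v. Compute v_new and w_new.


v_new = 0.9·0.72 - 0.43 = 0.648 - 0.43 = 0.218
w_new = 3.7 - 0.2·0.218 = 3.7 - 0.0436 = 3.6564

v_new=0.218, w_new=3.6564


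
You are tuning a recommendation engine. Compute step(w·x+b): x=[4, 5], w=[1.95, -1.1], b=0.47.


z = (4)·(1.95) + (5)·(-1.1) + 0.47
  = 2.77
step(z) = 1 (z≥0)

1


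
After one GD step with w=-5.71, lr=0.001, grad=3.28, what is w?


w_new = w - α·∇
= -5.71 - 0.001·3.28
= -5.71 - 0.00328
= -5.71328

-5.71328


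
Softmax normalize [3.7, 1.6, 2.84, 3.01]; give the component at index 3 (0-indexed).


Exponentials: e^3.7=40.4473, e^1.6=4.953, e^2.84=17.1158, e^3.01=20.2874
Sum = 82.8035
Softmax = [0.4885, 0.0598, 0.2067, 0.245]
p[3] = 20.2874/82.8035 = 0.245

0.245


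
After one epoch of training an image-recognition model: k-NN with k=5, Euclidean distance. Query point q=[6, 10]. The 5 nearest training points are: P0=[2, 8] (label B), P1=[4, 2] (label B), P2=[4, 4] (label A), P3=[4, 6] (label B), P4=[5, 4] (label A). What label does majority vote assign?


d(q,P0) = 4.4721  (label B)
d(q,P1) = 8.2462  (label B)
d(q,P2) = 6.3246  (label A)
d(q,P3) = 4.4721  (label B)
d(q,P4) = 6.0828  (label A)
Votes: A=2, B=3
Majority → B

B


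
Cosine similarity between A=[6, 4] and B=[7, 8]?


A·B = 6·7 + 4·8 = 74
‖A‖ = √52 = 7.2111, ‖B‖ = √113 = 10.6301
cos = 74/(√52·√113) = 74/√5876 = 0.9654

0.9654


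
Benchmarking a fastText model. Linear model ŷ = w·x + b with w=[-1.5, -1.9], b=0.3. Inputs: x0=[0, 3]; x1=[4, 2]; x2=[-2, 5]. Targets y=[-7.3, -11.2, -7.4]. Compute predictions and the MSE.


ŷ0 = (-1.5)·(0) + (-1.9)·(3) + 0.3 = -5.4
ŷ1 = (-1.5)·(4) + (-1.9)·(2) + 0.3 = -9.5
ŷ2 = (-1.5)·(-2) + (-1.9)·(5) + 0.3 = -6.2
errors² = [3.61, 2.89, 1.44]
MSE = 7.9400/3 = 2.6467

2.6467


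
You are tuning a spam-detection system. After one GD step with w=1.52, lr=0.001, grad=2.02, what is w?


w_new = w - α·∇
= 1.52 - 0.001·2.02
= 1.52 - 0.00202
= 1.51798

1.51798


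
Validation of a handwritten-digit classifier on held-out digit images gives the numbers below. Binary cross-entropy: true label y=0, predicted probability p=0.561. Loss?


BCE = -[y·ln(p) + (1-y)·ln(1-p)]
= -0 - 1·ln(1-0.561)
= -ln(0.439) = 0.8233

0.8233


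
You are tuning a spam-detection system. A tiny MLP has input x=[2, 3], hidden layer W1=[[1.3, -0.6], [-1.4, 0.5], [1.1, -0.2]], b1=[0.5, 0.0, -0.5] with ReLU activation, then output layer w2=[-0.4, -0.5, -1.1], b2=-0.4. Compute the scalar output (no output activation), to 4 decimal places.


z1[0] = (1.3)·(2) + (-0.6)·(3) + 0.5 = 1.3
z1[1] = (-1.4)·(2) + (0.5)·(3) + 0.0 = -1.3
z1[2] = (1.1)·(2) + (-0.2)·(3) - 0.5 = 1.1
h = ReLU(z1) = [1.3, 0.0, 1.1]
output = (-0.4)·(1.3) + (-0.5)·(0.0) + (-1.1)·(1.1) - 0.4 = -2.13

-2.13


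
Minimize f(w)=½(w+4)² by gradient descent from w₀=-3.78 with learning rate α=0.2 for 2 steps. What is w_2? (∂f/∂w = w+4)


step 1: grad = -3.78+4 = 0.22; w = -3.78 - 0.2·(0.22) = -3.824
step 2: grad = -3.824+4 = 0.176; w = -3.824 - 0.2·(0.176) = -3.8592

-3.8592


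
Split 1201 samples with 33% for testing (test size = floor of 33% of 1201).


Test = ⌊1201·33/100⌋ = 396
Train = 1201 - 396 = 805

Train: 805, Test: 396


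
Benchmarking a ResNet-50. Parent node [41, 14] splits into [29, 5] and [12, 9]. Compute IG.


Parent = [41, 14], H_parent = 0.8184
H_left = 0.6024 (n=34), H_right = 0.9852 (n=21)
H_children = (34/55)·0.6024 + (21/55)·0.9852 = 0.7486
IG = 0.8184 - 0.7486 = 0.0698

0.0698


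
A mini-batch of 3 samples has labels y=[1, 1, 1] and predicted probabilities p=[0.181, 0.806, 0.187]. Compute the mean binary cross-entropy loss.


L[0] = -ln(0.181) = 1.7093
L[1] = -ln(0.806) = 0.2157
L[2] = -ln(0.187) = 1.6766
mean = (1.7093 + 0.2157 + 1.6766)/3 = 1.2005

1.2005


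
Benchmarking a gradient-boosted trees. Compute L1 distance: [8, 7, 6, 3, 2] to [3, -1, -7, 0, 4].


d = |8-3| + |7+ 1| + |6+ 7| + |3-0| + |2-4|
  = 5 + 8 + 13 + 3 + 2
  = 31

31


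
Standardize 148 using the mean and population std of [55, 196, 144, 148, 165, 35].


μ = 123.8333, σ = 58.4848
z = (148 - 123.8333)/58.4848 = 0.4132

0.4132


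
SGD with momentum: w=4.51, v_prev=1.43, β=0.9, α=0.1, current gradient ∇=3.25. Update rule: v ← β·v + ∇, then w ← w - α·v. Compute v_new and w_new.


v_new = 0.9·1.43 + 3.25 = 1.287 + 3.25 = 4.537
w_new = 4.51 - 0.1·4.537 = 4.51 - 0.4537 = 4.0563

v_new=4.537, w_new=4.0563


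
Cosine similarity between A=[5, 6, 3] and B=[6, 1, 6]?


A·B = 5·6 + 6·1 + 3·6 = 54
‖A‖ = √70 = 8.3666, ‖B‖ = √73 = 8.544
cos = 54/(√70·√73) = 54/√5110 = 0.7554

0.7554


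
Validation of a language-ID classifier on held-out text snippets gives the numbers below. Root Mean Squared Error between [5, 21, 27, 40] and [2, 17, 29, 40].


MSE = 29/4 = 7.25
RMSE = √(29/4) = 2.6926

2.6926


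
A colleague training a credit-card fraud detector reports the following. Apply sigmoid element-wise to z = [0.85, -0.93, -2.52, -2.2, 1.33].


σ(0.85) = 1/(1+e^-0.85) = 0.7006
σ(-0.93) = 1/(1+e^0.93) = 0.2829
σ(-2.52) = 1/(1+e^2.52) = 0.0745
σ(-2.2) = 1/(1+e^2.2) = 0.0998
σ(1.33) = 1/(1+e^-1.33) = 0.7908
result = [0.7006, 0.2829, 0.0745, 0.0998, 0.7908]

[0.7006, 0.2829, 0.0745, 0.0998, 0.7908]


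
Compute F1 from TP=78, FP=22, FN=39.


Precision = 78/100 = 0.78
Recall = 78/117 = 0.6667
F1 = 2·P·R/(P+R) = 2·TP/(2·TP+FP+FN) = 156/(156+22+39) = 156/217 = 0.7189

0.7189


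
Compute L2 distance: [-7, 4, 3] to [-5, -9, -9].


d = √((-7+ 5)² + (4+ 9)² + (3+ 9)²)
  = √(4 + 169 + 144)
  = √317 = 17.8045

17.8045


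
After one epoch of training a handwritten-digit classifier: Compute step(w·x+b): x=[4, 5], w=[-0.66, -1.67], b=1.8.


z = (4)·(-0.66) + (5)·(-1.67) + 1.8
  = -9.19
step(z) = 0 (z<0)

0


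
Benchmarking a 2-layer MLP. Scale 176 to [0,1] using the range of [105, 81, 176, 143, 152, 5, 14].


min=5, max=176
(176-5)/(176-5) = 171/171 = 1.0

1.0


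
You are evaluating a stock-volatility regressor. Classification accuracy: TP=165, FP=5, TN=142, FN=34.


Accuracy = (TP+TN)/(TP+TN+FP+FN)
= (165+142)/(346)
= 307/346 = 88.73%

88.73%


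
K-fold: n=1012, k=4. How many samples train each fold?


Fold size = 1012/4 = 253
Training per fold = 1012 - 253 = 759

759


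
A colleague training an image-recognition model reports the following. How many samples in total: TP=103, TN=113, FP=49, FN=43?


Total = TP + TN + FP + FN
= 103 + 113 + 49 + 43
= 308
(Predicted positive: 152, predicted negative: 156)

308


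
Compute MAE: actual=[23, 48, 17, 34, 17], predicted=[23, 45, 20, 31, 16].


Absolute errors: |23-23|=0, |48-45|=3, |17-20|=3, |34-31|=3, |17-16|=1
Sum = 10
MAE = 10/5 = 2

2


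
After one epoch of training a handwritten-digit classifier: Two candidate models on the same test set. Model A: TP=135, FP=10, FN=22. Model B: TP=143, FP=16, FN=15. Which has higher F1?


Model A: P=135/145=0.931, R=135/157=0.8599, F1=2PR/(P+R)=2TP/(2TP+FP+FN)=270/302=0.894
Model B: P=143/159=0.8994, R=143/158=0.9051, F1=2PR/(P+R)=2TP/(2TP+FP+FN)=286/317=0.9022
0.894 < 0.9022 → Model B

Model B


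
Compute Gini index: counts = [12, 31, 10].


Probabilities: [12/53, 31/53, 10/53] ≈ [0.2264, 0.5849, 0.1887]
Σpᵢ² = (144 + 961 + 100)/53² = 1205/2809
Gini = 1 - Σpᵢ² = 1 - 1205/2809 = 0.571

0.571


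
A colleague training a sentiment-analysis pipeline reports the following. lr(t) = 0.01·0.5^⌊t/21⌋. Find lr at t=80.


n_drops = ⌊80/21⌋ = 3
lr = 0.01·0.5^3 = 0.01·0.125 = 0.00125

0.00125


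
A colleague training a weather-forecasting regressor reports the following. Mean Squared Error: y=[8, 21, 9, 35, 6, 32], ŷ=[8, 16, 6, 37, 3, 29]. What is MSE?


Squared errors: (8-8)²=0, (21-16)²=25, (9-6)²=9, (35-37)²=4, (6-3)²=9, (32-29)²=9
Sum = 56
MSE = 56/6 = 28/3

28/3


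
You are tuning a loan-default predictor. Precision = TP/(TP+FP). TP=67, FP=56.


Precision = TP/(TP+FP)
= 67/(67+56)
= 67/123 = 54.47%

54.47%


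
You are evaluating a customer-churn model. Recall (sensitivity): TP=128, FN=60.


Recall = TP/(TP+FN)
= 128/(128+60)
= 128/188 = 68.09%

68.09%


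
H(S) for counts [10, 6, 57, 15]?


Probabilities: [10/88, 6/88, 57/88, 15/88] ≈ [0.1136, 0.0682, 0.6477, 0.1705]
H = -((10/88)·log₂(10/88) + (6/88)·log₂(6/88) + (57/88)·log₂(57/88) + (15/88)·log₂(15/88))
  = 1.4616 bits

1.4616 bits


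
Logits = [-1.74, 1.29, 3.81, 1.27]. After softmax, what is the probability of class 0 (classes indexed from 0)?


Exponentials: e^-1.74=0.1755, e^1.29=3.6328, e^3.81=45.1504, e^1.27=3.5609
Sum = 52.5196
Softmax = [0.0033, 0.0692, 0.8597, 0.0678]
p[0] = 0.1755/52.5196 = 0.0033

0.0033


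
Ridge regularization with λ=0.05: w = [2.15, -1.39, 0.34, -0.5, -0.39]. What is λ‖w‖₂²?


‖w‖₂² = (2.15)² + (-1.39)² + (0.34)² + (-0.5)² + (-0.39)²
     = 4.6225 + 1.9321 + 0.1156 + 0.25 + 0.1521
     = 7.0723
λ·‖w‖₂² = 0.05·7.0723 = 0.353615

0.353615


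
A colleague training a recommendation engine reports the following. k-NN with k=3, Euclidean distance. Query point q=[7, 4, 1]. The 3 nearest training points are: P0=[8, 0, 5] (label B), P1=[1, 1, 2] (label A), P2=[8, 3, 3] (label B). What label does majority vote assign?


d(q,P0) = 5.7446  (label B)
d(q,P1) = 6.7823  (label A)
d(q,P2) = 2.4495  (label B)
Votes: A=1, B=2
Majority → B

B


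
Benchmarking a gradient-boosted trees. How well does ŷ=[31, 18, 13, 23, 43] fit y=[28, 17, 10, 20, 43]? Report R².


ȳ = 23.6
SS_res = Σ(y-ŷ)² = 28
SS_tot = Σ(y-ȳ)² = 637.2
R² = 1 - SS_res/SS_tot = 1 - 0.0439 = 0.9561

0.9561


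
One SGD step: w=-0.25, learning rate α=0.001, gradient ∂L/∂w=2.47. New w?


w_new = w - α·∇
= -0.25 - 0.001·2.47
= -0.25 - 0.00247
= -0.25247

-0.25247


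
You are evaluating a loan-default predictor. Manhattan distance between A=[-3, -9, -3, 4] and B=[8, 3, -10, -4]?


d = |-3-8| + |-9-3| + |-3+ 10| + |4+ 4|
  = 11 + 12 + 7 + 8
  = 38

38


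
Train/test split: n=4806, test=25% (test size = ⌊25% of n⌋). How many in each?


Test = ⌊4806·25/100⌋ = 1201
Train = 4806 - 1201 = 3605

Train: 3605, Test: 1201


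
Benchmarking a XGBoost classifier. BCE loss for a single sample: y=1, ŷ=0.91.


BCE = -[y·ln(p) + (1-y)·ln(1-p)]
= -1·ln(0.91) - 0
= -ln(0.91) = 0.0943

0.0943


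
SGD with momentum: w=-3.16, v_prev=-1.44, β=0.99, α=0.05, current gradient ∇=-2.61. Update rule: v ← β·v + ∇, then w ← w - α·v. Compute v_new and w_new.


v_new = 0.99·-1.44 - 2.61 = -1.4256 - 2.61 = -4.0356
w_new = -3.16 - 0.05·-4.0356 = -3.16 + 0.20178 = -2.95822

v_new=-4.0356, w_new=-2.95822


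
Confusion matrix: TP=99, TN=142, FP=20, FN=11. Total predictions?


Total = TP + TN + FP + FN
= 99 + 142 + 20 + 11
= 272
(Predicted positive: 119, predicted negative: 153)

272


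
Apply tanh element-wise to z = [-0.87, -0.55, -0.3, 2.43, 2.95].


tanh(-0.87) = -0.7014
tanh(-0.55) = -0.5005
tanh(-0.3) = -0.2913
tanh(2.43) = 0.9846
tanh(2.95) = 0.9945
result = [-0.7014, -0.5005, -0.2913, 0.9846, 0.9945]

[-0.7014, -0.5005, -0.2913, 0.9846, 0.9945]


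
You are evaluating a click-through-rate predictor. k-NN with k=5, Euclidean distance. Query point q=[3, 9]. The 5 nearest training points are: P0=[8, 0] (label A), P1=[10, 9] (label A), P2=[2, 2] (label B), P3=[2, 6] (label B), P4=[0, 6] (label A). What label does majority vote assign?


d(q,P0) = 10.2956  (label A)
d(q,P1) = 7.0  (label A)
d(q,P2) = 7.0711  (label B)
d(q,P3) = 3.1623  (label B)
d(q,P4) = 4.2426  (label A)
Votes: A=3, B=2
Majority → A

A


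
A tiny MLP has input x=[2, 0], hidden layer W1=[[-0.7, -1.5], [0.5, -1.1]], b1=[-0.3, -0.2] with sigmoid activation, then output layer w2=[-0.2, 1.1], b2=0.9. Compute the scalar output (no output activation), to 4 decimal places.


z1[0] = (-0.7)·(2) + (-1.5)·(0) - 0.3 = -1.7
z1[1] = (0.5)·(2) + (-1.1)·(0) - 0.2 = 0.8
h = sigmoid(z1) = [0.1545, 0.69]
output = (-0.2)·(0.1545) + (1.1)·(0.69) + 0.9 = 1.6281

1.6281


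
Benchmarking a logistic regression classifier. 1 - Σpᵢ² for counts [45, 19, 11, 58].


Probabilities: [45/133, 19/133, 11/133, 58/133] ≈ [0.3383, 0.1429, 0.0827, 0.4361]
Σpᵢ² = (2025 + 361 + 121 + 3364)/133² = 5871/17689
Gini = 1 - Σpᵢ² = 1 - 5871/17689 = 0.6681

0.6681


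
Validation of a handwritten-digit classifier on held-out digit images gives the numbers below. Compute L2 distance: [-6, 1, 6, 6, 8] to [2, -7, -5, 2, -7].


d = √((-6-2)² + (1+ 7)² + (6+ 5)² + (6-2)² + (8+ 7)²)
  = √(64 + 64 + 121 + 16 + 225)
  = √490 = 22.1359

22.1359


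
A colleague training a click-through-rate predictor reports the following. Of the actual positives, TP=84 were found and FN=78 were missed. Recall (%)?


Recall = TP/(TP+FN)
= 84/(84+78)
= 84/162 = 51.85%

51.85%


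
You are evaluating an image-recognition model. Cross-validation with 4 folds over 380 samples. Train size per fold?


Fold size = 380/4 = 95
Training per fold = 380 - 95 = 285

285


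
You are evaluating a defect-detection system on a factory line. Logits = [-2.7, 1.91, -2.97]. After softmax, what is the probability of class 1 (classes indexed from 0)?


Exponentials: e^-2.7=0.0672, e^1.91=6.7531, e^-2.97=0.0513
Sum = 6.8716
Softmax = [0.0098, 0.9828, 0.0075]
p[1] = 6.7531/6.8716 = 0.9828

0.9828


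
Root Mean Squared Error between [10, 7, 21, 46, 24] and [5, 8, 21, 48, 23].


MSE = 31/5 = 6.2
RMSE = √(31/5) = 2.49

2.49


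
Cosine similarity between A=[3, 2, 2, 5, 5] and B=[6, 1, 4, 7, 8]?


A·B = 3·6 + 2·1 + 2·4 + 5·7 + 5·8 = 103
‖A‖ = √67 = 8.1854, ‖B‖ = √166 = 12.8841
cos = 103/(√67·√166) = 103/√11122 = 0.9767

0.9767


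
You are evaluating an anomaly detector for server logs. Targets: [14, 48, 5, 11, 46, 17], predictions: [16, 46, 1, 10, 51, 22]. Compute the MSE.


Squared errors: (14-16)²=4, (48-46)²=4, (5-1)²=16, (11-10)²=1, (46-51)²=25, (17-22)²=25
Sum = 75
MSE = 75/6 = 25/2

25/2


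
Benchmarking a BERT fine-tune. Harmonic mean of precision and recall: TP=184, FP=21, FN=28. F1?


Precision = 184/205 = 0.8976
Recall = 184/212 = 0.8679
F1 = 2·P·R/(P+R) = 2·TP/(2·TP+FP+FN) = 368/(368+21+28) = 368/417 = 0.8825

0.8825


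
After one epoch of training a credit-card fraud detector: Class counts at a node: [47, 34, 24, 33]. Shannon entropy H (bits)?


Probabilities: [47/138, 34/138, 24/138, 33/138] ≈ [0.3406, 0.2464, 0.1739, 0.2391]
H = -((47/138)·log₂(47/138) + (34/138)·log₂(34/138) + (24/138)·log₂(24/138) + (33/138)·log₂(33/138))
  = 1.9597 bits

1.9597 bits


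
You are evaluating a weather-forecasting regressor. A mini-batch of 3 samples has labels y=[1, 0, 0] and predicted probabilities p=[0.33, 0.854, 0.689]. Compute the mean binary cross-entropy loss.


L[0] = -ln(0.33) = 1.1087
L[1] = -ln(1-0.854) = -ln(0.146) = 1.9241
L[2] = -ln(1-0.689) = -ln(0.311) = 1.168
mean = (1.1087 + 1.9241 + 1.168)/3 = 1.4003

1.4003


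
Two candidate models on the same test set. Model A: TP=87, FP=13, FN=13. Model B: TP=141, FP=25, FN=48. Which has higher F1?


Model A: P=87/100=0.87, R=87/100=0.87, F1=2PR/(P+R)=2TP/(2TP+FP+FN)=174/200=0.87
Model B: P=141/166=0.8494, R=141/189=0.746, F1=2PR/(P+R)=2TP/(2TP+FP+FN)=282/355=0.7944
0.87 > 0.7944 → Model A

Model A


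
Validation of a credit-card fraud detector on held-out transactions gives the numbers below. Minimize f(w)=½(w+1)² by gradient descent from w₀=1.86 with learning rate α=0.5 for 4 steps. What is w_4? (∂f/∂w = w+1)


step 1: grad = 1.86+1 = 2.86; w = 1.86 - 0.5·(2.86) = 0.43
step 2: grad = 0.43+1 = 1.43; w = 0.43 - 0.5·(1.43) = -0.285
step 3: grad = -0.285+1 = 0.715; w = -0.285 - 0.5·(0.715) = -0.6425
step 4: grad = -0.6425+1 = 0.3575; w = -0.6425 - 0.5·(0.3575) = -0.82125

-0.82125


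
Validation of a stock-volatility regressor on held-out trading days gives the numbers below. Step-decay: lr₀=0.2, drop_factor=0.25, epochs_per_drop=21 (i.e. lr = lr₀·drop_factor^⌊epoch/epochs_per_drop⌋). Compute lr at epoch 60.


n_drops = ⌊60/21⌋ = 2
lr = 0.2·0.25^2 = 0.2·0.0625 = 0.0125

0.0125


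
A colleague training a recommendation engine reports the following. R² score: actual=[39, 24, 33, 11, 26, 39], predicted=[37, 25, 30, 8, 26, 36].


ȳ = 28.6667
SS_res = Σ(y-ŷ)² = 32
SS_tot = Σ(y-ȳ)² = 573.33
R² = 1 - SS_res/SS_tot = 1 - 0.0558 = 0.9442

0.9442


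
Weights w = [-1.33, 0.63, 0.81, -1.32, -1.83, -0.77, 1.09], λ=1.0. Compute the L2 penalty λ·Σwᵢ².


‖w‖₂² = (-1.33)² + (0.63)² + (0.81)² + (-1.32)² + (-1.83)² + (-0.77)² + (1.09)²
     = 1.7689 + 0.3969 + 0.6561 + 1.7424 + 3.3489 + 0.5929 + 1.1881
     = 9.6942
λ·‖w‖₂² = 1.0·9.6942 = 9.6942

9.6942


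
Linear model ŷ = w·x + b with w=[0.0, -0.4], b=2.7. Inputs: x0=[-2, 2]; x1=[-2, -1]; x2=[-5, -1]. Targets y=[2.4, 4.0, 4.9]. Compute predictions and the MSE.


ŷ0 = (0.0)·(-2) + (-0.4)·(2) + 2.7 = 1.9
ŷ1 = (0.0)·(-2) + (-0.4)·(-1) + 2.7 = 3.1
ŷ2 = (0.0)·(-5) + (-0.4)·(-1) + 2.7 = 3.1
errors² = [0.25, 0.81, 3.24]
MSE = 4.3000/3 = 1.4333

1.4333


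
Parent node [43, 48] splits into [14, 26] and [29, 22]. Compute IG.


Parent = [43, 48], H_parent = 0.9978
H_left = 0.9341 (n=40), H_right = 0.9864 (n=51)
H_children = (40/91)·0.9341 + (51/91)·0.9864 = 0.9634
IG = 0.9978 - 0.9634 = 0.0344

0.0344


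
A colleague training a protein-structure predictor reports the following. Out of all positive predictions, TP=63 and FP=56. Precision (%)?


Precision = TP/(TP+FP)
= 63/(63+56)
= 63/119 = 52.94%

52.94%


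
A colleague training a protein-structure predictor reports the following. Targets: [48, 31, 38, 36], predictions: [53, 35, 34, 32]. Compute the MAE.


Absolute errors: |48-53|=5, |31-35|=4, |38-34|=4, |36-32|=4
Sum = 17
MAE = 17/4 = 17/4

17/4


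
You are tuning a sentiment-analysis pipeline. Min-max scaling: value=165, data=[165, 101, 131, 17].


min=17, max=165
(165-17)/(165-17) = 148/148 = 1.0

1.0


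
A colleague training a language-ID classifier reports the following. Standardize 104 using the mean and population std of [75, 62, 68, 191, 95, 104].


μ = 99.1667, σ = 43.6097
z = (104 - 99.1667)/43.6097 = 0.1108

0.1108


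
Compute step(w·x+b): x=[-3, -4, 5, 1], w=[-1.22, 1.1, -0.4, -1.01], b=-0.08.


z = (-3)·(-1.22) + (-4)·(1.1) + (5)·(-0.4) + (1)·(-1.01) - 0.08
  = -3.83
step(z) = 0 (z<0)

0


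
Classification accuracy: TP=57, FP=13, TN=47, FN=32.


Accuracy = (TP+TN)/(TP+TN+FP+FN)
= (57+47)/(149)
= 104/149 = 69.8%

69.8%


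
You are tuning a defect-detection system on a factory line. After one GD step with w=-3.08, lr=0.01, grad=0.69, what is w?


w_new = w - α·∇
= -3.08 - 0.01·0.69
= -3.08 - 0.0069
= -3.0869

-3.0869


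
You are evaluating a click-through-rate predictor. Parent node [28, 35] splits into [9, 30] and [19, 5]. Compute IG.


Parent = [28, 35], H_parent = 0.9911
H_left = 0.7793 (n=39), H_right = 0.7383 (n=24)
H_children = (39/63)·0.7793 + (24/63)·0.7383 = 0.7637
IG = 0.9911 - 0.7637 = 0.2274

0.2274


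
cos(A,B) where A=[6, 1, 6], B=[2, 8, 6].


A·B = 6·2 + 1·8 + 6·6 = 56
‖A‖ = √73 = 8.544, ‖B‖ = √104 = 10.198
cos = 56/(√73·√104) = 56/√7592 = 0.6427

0.6427


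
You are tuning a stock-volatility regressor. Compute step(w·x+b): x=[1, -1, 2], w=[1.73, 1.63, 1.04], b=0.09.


z = (1)·(1.73) + (-1)·(1.63) + (2)·(1.04) + 0.09
  = 2.27
step(z) = 1 (z≥0)

1


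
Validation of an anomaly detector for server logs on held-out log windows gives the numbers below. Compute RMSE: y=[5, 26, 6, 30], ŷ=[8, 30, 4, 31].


MSE = 30/4 = 7.5
RMSE = √(30/4) = 2.7386

2.7386


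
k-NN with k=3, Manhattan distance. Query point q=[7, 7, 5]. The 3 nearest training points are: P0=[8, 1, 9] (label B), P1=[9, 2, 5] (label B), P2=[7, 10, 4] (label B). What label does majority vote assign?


d(q,P0) = 11  (label B)
d(q,P1) = 7  (label B)
d(q,P2) = 4  (label B)
Votes: A=0, B=3
Majority → B

B


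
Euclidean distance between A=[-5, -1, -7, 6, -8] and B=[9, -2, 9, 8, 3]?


d = √((-5-9)² + (-1+ 2)² + (-7-9)² + (6-8)² + (-8-3)²)
  = √(196 + 1 + 256 + 4 + 121)
  = √578 = 24.0416

24.0416


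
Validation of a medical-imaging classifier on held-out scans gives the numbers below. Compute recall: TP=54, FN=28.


Recall = TP/(TP+FN)
= 54/(54+28)
= 54/82 = 65.85%

65.85%


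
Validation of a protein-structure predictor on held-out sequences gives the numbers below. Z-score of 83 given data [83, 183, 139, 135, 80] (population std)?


μ = 124, σ = 38.585
z = (83 - 124)/38.585 = -1.0626

-1.0626


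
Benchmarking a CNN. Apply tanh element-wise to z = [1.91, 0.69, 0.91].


tanh(1.91) = 0.9571
tanh(0.69) = 0.598
tanh(0.91) = 0.7211
result = [0.9571, 0.598, 0.7211]

[0.9571, 0.598, 0.7211]


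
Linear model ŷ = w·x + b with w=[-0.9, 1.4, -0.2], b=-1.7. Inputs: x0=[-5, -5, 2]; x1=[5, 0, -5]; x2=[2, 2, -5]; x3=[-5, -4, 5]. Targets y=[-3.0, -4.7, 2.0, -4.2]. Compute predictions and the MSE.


ŷ0 = (-0.9)·(-5) + (1.4)·(-5) + (-0.2)·(2) - 1.7 = -4.6
ŷ1 = (-0.9)·(5) + (1.4)·(0) + (-0.2)·(-5) - 1.7 = -5.2
ŷ2 = (-0.9)·(2) + (1.4)·(2) + (-0.2)·(-5) - 1.7 = 0.3
ŷ3 = (-0.9)·(-5) + (1.4)·(-4) + (-0.2)·(5) - 1.7 = -3.8
errors² = [2.56, 0.25, 2.89, 0.16]
MSE = 5.8600/4 = 1.465

1.465


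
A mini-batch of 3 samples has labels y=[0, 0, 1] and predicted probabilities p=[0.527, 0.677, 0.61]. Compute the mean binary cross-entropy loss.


L[0] = -ln(1-0.527) = -ln(0.473) = 0.7487
L[1] = -ln(1-0.677) = -ln(0.323) = 1.1301
L[2] = -ln(0.61) = 0.4943
mean = (0.7487 + 1.1301 + 0.4943)/3 = 0.791

0.791


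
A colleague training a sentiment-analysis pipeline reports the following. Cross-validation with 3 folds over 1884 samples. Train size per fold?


Fold size = 1884/3 = 628
Training per fold = 1884 - 628 = 1256

1256


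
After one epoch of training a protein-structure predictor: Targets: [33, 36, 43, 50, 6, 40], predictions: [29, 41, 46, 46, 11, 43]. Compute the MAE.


Absolute errors: |33-29|=4, |36-41|=5, |43-46|=3, |50-46|=4, |6-11|=5, |40-43|=3
Sum = 24
MAE = 24/6 = 4

4


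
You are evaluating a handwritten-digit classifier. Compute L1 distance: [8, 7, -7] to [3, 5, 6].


d = |8-3| + |7-5| + |-7-6|
  = 5 + 2 + 13
  = 20

20


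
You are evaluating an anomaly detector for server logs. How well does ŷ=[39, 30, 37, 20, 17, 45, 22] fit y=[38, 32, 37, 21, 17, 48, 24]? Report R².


ȳ = 31
SS_res = Σ(y-ŷ)² = 19
SS_tot = Σ(y-ȳ)² = 720
R² = 1 - SS_res/SS_tot = 1 - 0.0264 = 0.9736

0.9736


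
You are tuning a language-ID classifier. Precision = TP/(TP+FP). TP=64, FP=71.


Precision = TP/(TP+FP)
= 64/(64+71)
= 64/135 = 47.41%

47.41%


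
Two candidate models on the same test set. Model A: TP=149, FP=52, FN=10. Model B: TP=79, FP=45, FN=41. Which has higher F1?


Model A: P=149/201=0.7413, R=149/159=0.9371, F1=2PR/(P+R)=2TP/(2TP+FP+FN)=298/360=0.8278
Model B: P=79/124=0.6371, R=79/120=0.6583, F1=2PR/(P+R)=2TP/(2TP+FP+FN)=158/244=0.6475
0.8278 > 0.6475 → Model A

Model A


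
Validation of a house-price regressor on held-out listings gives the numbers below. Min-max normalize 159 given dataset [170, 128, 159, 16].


min=16, max=170
(159-16)/(170-16) = 143/154 = 0.9286

0.9286
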